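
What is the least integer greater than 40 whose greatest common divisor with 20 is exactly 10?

50

Multiples of 10 above 40: 10·5, 10·6, … . Need the cofactor coprime to 20/10 = 2.
Checking s = 5, 6, … the first with gcd(s, 2) = 1 is s = 5, giving 50.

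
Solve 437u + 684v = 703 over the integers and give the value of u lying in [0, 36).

Reduce mod 684: 437u ≡ 703 (mod 684). With g = gcd(437, 684) = 19 dividing 703, divide through: 23u ≡ 37 (mod 36).
Since gcd(23, 36) = 1, u ≡ 37·(23)⁻¹ ≡ 11 (mod 36). Smallest non-negative: 11.

11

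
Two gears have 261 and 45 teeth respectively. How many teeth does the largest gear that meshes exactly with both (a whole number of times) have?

9

261 = 3² · 29
45 = 3² · 5
Common: 3² = 9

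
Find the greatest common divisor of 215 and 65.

Euclid: 215 = 3·65 + 20; 65 = 3·20 + 5; 20 = 4·5 + 0. Last nonzero remainder: 5.

5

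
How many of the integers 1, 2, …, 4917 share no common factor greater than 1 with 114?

1553

114 = 2·3·19. Inclusion–exclusion on these primes:
4917 − ⌊4917/2⌋ − ⌊4917/3⌋ − ⌊4917/19⌋ + ⌊4917/6⌋ + ⌊4917/38⌋ + ⌊4917/57⌋ − ⌊4917/114⌋ = 1553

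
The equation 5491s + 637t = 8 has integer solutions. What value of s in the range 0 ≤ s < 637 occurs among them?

558

Euclid: 5491 = 8·637 + 395; 637 = 1·395 + 242; 395 = 1·242 + 153; 242 = 1·153 + 89; 153 = 1·89 + 64; 89 = 1·64 + 25; 64 = 2·25 + 14; 25 = 1·14 + 11; 14 = 1·11 + 3; 11 = 3·3 + 2; 3 = 1·2 + 1; 2 = 2·1 + 0 → gcd = 1; 8 = 1·8.
Back-substitution yields 5491·(229) + 637·(-1974) = 1, so one solution is s = 229·8 = 1832, t = -1974·8 = -15792.
Solutions in s differ by 637/1 = 637; the one in [0, 637) is 1832 mod 637 = 558.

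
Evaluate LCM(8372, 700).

gcd first: 8372 = 11·700 + 672; 700 = 1·672 + 28; 672 = 24·28 + 0 → gcd = 28
lcm = 8372·700/gcd = 5860400/28 = 209300

209300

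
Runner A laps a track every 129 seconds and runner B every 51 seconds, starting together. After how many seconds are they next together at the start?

2193

129 = 3 · 43; 51 = 3 · 17
max exponents: 3 · 17 · 43 = 2193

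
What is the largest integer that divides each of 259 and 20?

259 = 7 · 37
20 = 2² · 5
Common: 1 = 1

1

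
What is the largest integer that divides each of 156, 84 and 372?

12

156 = 2² · 3 · 13; 84 = 2² · 3 · 7; 372 = 2² · 3 · 31
gcd takes min exponent of each prime: 2² · 3 = 12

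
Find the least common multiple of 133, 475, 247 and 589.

lcm(133, 475) = 133·475/gcd = 63175/19 = 3325
lcm(3325, 247) = 3325·247/gcd = 821275/19 = 43225
lcm(43225, 589) = 43225·589/gcd = 25459525/19 = 1339975

1339975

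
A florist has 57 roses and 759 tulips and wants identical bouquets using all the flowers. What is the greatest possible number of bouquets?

3

Euclid: 759 = 13·57 + 18; 57 = 3·18 + 3; 18 = 6·3 + 0. Last nonzero remainder: 3.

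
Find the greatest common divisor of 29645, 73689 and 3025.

121

29645 = 5 · 7² · 11²; 73689 = 3 · 7 · 11² · 29; 3025 = 5² · 11²
gcd takes min exponent of each prime: 11² = 121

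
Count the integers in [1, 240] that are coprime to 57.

152

Prime factors of 57: 3, 19. Count integers ≤ 240 divisible by none of them.
By inclusion–exclusion: 240 − ⌊240/3⌋ − ⌊240/19⌋ + ⌊240/57⌋ = 152.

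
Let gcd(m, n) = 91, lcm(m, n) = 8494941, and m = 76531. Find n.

m·n = gcd·lcm = 91·8494941 = 773039631, so n = 773039631/76531 = 10101.

10101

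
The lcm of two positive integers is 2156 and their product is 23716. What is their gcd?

11

From gcd × lcm = mn: gcd = 23716 / 2156 = 11.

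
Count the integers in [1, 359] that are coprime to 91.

284

Prime factors of 91: 7, 13. Count integers ≤ 359 divisible by none of them.
By inclusion–exclusion: 359 − ⌊359/7⌋ − ⌊359/13⌋ + ⌊359/91⌋ = 284.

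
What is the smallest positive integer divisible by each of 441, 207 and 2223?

2505321

441 = 3² · 7²; 207 = 3² · 23; 2223 = 3² · 13 · 19
lcm takes max exponent of each prime: 3² · 7² · 13 · 19 · 23 = 2505321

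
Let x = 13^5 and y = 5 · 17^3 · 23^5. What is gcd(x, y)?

1

min exponent per shared prime: (none) = 1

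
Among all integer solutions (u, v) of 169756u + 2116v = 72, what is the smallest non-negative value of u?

338

gcd(169756, 2116) = 4 (Euclid: 169756 = 80·2116 + 476; 2116 = 4·476 + 212; 476 = 2·212 + 52; 212 = 4·52 + 4; 52 = 13·4 + 0), and 4 | 72.
Extended Euclid: 169756·(-40) + 2116·(3209) = 4. Scale by 18: u₀ = -720.
General solution u = u₀ + 529t; reducing mod 529 gives u = 338 (and v = -27116).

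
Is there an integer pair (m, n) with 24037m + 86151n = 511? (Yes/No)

No

gcd(24037, 86151): 86151 = 3·24037 + 14040; 24037 = 1·14040 + 9997; 14040 = 1·9997 + 4043; 9997 = 2·4043 + 1911; 4043 = 2·1911 + 221; 1911 = 8·221 + 143; 221 = 1·143 + 78; 143 = 1·78 + 65; 78 = 1·65 + 13; 65 = 5·13 + 0 → 13
13 does not divide 511, so a solution does not exist.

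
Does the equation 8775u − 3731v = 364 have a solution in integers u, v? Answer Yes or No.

Yes

By Bézout, 8775u − 3731v = 364 has integer solutions iff gcd(8775, 3731) | 364.
Euclid: 8775 = 2·3731 + 1313; 3731 = 2·1313 + 1105; 1313 = 1·1105 + 208; 1105 = 5·208 + 65; 208 = 3·65 + 13; 65 = 5·13 + 0. gcd = 13; 364 mod 13 = 0. Yes.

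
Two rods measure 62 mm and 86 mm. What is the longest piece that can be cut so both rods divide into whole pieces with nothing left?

62 = 2 · 31
86 = 2 · 43
Common: 2 = 2

2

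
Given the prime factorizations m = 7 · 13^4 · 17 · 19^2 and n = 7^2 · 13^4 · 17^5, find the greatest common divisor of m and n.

min exponent per shared prime: 7 · 13^4 · 17 = 3398759

3398759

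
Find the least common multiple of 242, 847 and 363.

242 = 2 · 11²; 847 = 7 · 11²; 363 = 3 · 11²
lcm takes max exponent of each prime: 2 · 3 · 7 · 11² = 5082

5082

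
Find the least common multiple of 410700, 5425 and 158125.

lcm(410700, 5425) = 410700·5425/gcd = 2228047500/25 = 89121900
lcm(89121900, 158125) = 89121900·158125/gcd = 14092400437500/25 = 563696017500

563696017500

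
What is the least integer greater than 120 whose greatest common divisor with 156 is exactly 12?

Multiples of 12 above 120: 12·11, 12·12, … . Need the cofactor coprime to 156/12 = 13.
Checking s = 11, 12, … the first with gcd(s, 13) = 1 is s = 11, giving 132.

132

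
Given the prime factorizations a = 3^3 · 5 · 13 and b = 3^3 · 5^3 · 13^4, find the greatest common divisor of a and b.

1755

min exponent per shared prime: 3^3 · 5 · 13 = 1755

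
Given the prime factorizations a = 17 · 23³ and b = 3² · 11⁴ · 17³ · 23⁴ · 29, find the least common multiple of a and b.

max exponent per prime: 3² · 11⁴ · 17³ · 23⁴ · 29 = 5253749433401733

5253749433401733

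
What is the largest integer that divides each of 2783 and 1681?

Euclid: 2783 = 1·1681 + 1102; 1681 = 1·1102 + 579; 1102 = 1·579 + 523; 579 = 1·523 + 56; 523 = 9·56 + 19; 56 = 2·19 + 18; 19 = 1·18 + 1; 18 = 18·1 + 0. Last nonzero remainder: 1.

1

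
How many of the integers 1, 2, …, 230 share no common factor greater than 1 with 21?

132

Prime factors of 21: 3, 7. Count integers ≤ 230 divisible by none of them.
By inclusion–exclusion: 230 − ⌊230/3⌋ − ⌊230/7⌋ + ⌊230/21⌋ = 132.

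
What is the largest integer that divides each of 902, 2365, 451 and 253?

gcd(902, 2365): 2365 = 2·902 + 561; 902 = 1·561 + 341; 561 = 1·341 + 220; 341 = 1·220 + 121; 220 = 1·121 + 99; 121 = 1·99 + 22; 99 = 4·22 + 11; 22 = 2·11 + 0 → 11
gcd(11, 451): 451 = 41·11 + 0 → 11
gcd(11, 253): 253 = 23·11 + 0 → 11

11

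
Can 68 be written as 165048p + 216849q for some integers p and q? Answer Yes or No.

No

gcd(165048, 216849): 216849 = 1·165048 + 51801; 165048 = 3·51801 + 9645; 51801 = 5·9645 + 3576; 9645 = 2·3576 + 2493; 3576 = 1·2493 + 1083; 2493 = 2·1083 + 327; 1083 = 3·327 + 102; 327 = 3·102 + 21; 102 = 4·21 + 18; 21 = 1·18 + 3; 18 = 6·3 + 0 → 3
3 does not divide 68, so a solution does not exist.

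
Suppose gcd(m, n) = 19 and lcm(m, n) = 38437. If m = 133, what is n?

5491

Using mn = gcd(m,n)·lcm(m,n) = 19·38437 = 730303, we get n = 730303/133 = 5491.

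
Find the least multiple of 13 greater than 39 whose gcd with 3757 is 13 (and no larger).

gcd(t, 3757) = 13 forces 13 | t; write t = 13s. Then gcd(13s, 13·289) = 13·gcd(s, 289), so need gcd(s, 289) = 1.
13s > 39 gives s ≥ 4. The least s ≥ 4 coprime to 289 is 4, so t = 13·4 = 52.

52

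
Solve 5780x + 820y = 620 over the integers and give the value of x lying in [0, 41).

Reduce mod 820: 5780x ≡ 620 (mod 820). With g = gcd(5780, 820) = 20 dividing 620, divide through: 289x ≡ 31 (mod 41).
Since gcd(289, 41) = 1, x ≡ 31·(289)⁻¹ ≡ 36 (mod 41). Smallest non-negative: 36.

36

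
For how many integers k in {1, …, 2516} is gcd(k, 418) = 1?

1084

Prime factors of 418: 2, 11, 19. Count integers ≤ 2516 divisible by none of them.
By inclusion–exclusion: 2516 − ⌊2516/2⌋ − ⌊2516/11⌋ − ⌊2516/19⌋ + ⌊2516/22⌋ + ⌊2516/38⌋ + ⌊2516/209⌋ − ⌊2516/418⌋ = 1084.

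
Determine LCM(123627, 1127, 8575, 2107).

lcm(123627, 1127) = 123627·1127/gcd = 139327629/49 = 2843421
lcm(2843421, 8575) = 2843421·8575/gcd = 24382335075/49 = 497598675
lcm(497598675, 2107) = 497598675·2107/gcd = 1048440408225/49 = 21396743025

21396743025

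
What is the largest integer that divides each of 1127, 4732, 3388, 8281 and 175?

7

gcd(1127, 4732): 4732 = 4·1127 + 224; 1127 = 5·224 + 7; 224 = 32·7 + 0 → 7
gcd(7, 3388): 3388 = 484·7 + 0 → 7
gcd(7, 8281): 8281 = 1183·7 + 0 → 7
gcd(7, 175): 175 = 25·7 + 0 → 7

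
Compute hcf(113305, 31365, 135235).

85

113305 = 5 · 17 · 31 · 43; 31365 = 3² · 5 · 17 · 41; 135235 = 5 · 17 · 37 · 43
gcd takes min exponent of each prime: 5 · 17 = 85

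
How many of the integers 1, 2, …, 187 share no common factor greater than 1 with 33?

113

33 = 3·11. Inclusion–exclusion on these primes:
187 − ⌊187/3⌋ − ⌊187/11⌋ + ⌊187/33⌋ = 113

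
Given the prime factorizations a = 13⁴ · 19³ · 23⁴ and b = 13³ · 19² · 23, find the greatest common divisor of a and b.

min exponent per shared prime: 13³ · 19² · 23 = 18241691

18241691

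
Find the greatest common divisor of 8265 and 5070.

15

Euclid: 8265 = 1·5070 + 3195; 5070 = 1·3195 + 1875; 3195 = 1·1875 + 1320; 1875 = 1·1320 + 555; 1320 = 2·555 + 210; 555 = 2·210 + 135; 210 = 1·135 + 75; 135 = 1·75 + 60; 75 = 1·60 + 15; 60 = 4·15 + 0. Last nonzero remainder: 15.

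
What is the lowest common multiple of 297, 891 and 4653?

41877

lcm(297, 891) = 297·891/gcd = 264627/297 = 891
lcm(891, 4653) = 891·4653/gcd = 4145823/99 = 41877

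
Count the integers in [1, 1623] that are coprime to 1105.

1105 = 5·13·17. Inclusion–exclusion on these primes:
1623 − ⌊1623/5⌋ − ⌊1623/13⌋ − ⌊1623/17⌋ + ⌊1623/65⌋ + ⌊1623/85⌋ + ⌊1623/221⌋ − ⌊1623/1105⌋ = 1129

1129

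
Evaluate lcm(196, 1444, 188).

lcm(196, 1444) = 196·1444/gcd = 283024/4 = 70756
lcm(70756, 188) = 70756·188/gcd = 13302128/4 = 3325532

3325532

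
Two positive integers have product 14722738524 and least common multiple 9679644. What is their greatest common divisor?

1521

From gcd × lcm = ab: gcd = 14722738524 / 9679644 = 1521.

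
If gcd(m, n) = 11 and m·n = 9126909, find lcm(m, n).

829719

gcd·lcm = product, so lcm = 9126909/11 = 829719.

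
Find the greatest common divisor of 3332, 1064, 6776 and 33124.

3332 = 2² · 7² · 17; 1064 = 2³ · 7 · 19; 6776 = 2³ · 7 · 11²; 33124 = 2² · 7² · 13²
gcd takes min exponent of each prime: 2² · 7 = 28

28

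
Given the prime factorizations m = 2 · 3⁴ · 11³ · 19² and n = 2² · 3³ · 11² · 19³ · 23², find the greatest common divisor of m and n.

2358774

min exponent per shared prime: 2 · 3³ · 11² · 19² = 2358774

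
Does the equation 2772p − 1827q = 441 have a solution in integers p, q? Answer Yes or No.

gcd(2772, 1827): 2772 = 1·1827 + 945; 1827 = 1·945 + 882; 945 = 1·882 + 63; 882 = 14·63 + 0 → 63
63 divides 441, so a solution exists.

Yes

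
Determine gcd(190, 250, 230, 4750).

10

190 = 2 · 5 · 19; 250 = 2 · 5³; 230 = 2 · 5 · 23; 4750 = 2 · 5³ · 19
gcd takes min exponent of each prime: 2 · 5 = 10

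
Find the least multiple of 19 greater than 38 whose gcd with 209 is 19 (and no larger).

209 = 19·11. Any m with gcd(m, 209) = 19 is a multiple of 19, say 19s, with s coprime to 11.
Need s > 38/19, so s ≥ 3. First s ≥ 3 with gcd(s, 11) = 1 is s = 3. Thus m = 19·3 = 57.

57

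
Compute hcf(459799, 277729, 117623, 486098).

289

gcd(459799, 277729): 459799 = 1·277729 + 182070; 277729 = 1·182070 + 95659; 182070 = 1·95659 + 86411; 95659 = 1·86411 + 9248; 86411 = 9·9248 + 3179; 9248 = 2·3179 + 2890; 3179 = 1·2890 + 289; 2890 = 10·289 + 0 → 289
gcd(289, 117623): 117623 = 407·289 + 0 → 289
gcd(289, 486098): 486098 = 1682·289 + 0 → 289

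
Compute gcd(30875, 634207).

Euclid: 634207 = 20·30875 + 16707; 30875 = 1·16707 + 14168; 16707 = 1·14168 + 2539; 14168 = 5·2539 + 1473; 2539 = 1·1473 + 1066; 1473 = 1·1066 + 407; 1066 = 2·407 + 252; 407 = 1·252 + 155; 252 = 1·155 + 97; 155 = 1·97 + 58; 97 = 1·58 + 39; 58 = 1·39 + 19; 39 = 2·19 + 1; 19 = 19·1 + 0. Last nonzero remainder: 1.

1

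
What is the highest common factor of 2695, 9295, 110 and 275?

55

gcd(2695, 9295): 9295 = 3·2695 + 1210; 2695 = 2·1210 + 275; 1210 = 4·275 + 110; 275 = 2·110 + 55; 110 = 2·55 + 0 → 55
gcd(55, 110): 110 = 2·55 + 0 → 55
gcd(55, 275): 275 = 5·55 + 0 → 55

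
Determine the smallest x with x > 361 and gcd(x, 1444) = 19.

399

gcd(x, 1444) = 19 forces 19 | x; write x = 19s. Then gcd(19s, 19·76) = 19·gcd(s, 76), so need gcd(s, 76) = 1.
19s > 361 gives s ≥ 20. The least s ≥ 20 coprime to 76 is 21, so x = 19·21 = 399.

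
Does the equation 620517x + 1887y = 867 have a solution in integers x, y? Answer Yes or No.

Yes

By Bézout, 620517x + 1887y = 867 has integer solutions iff gcd(620517, 1887) | 867.
Euclid: 620517 = 328·1887 + 1581; 1887 = 1·1581 + 306; 1581 = 5·306 + 51; 306 = 6·51 + 0. gcd = 51; 867 mod 51 = 0. Yes.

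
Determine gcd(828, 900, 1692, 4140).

36

gcd(828, 900): 900 = 1·828 + 72; 828 = 11·72 + 36; 72 = 2·36 + 0 → 36
gcd(36, 1692): 1692 = 47·36 + 0 → 36
gcd(36, 4140): 4140 = 115·36 + 0 → 36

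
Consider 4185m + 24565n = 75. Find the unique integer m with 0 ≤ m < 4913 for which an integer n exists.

722

gcd(4185, 24565) = 5 (Euclid: 24565 = 5·4185 + 3640; 4185 = 1·3640 + 545; 3640 = 6·545 + 370; 545 = 1·370 + 175; 370 = 2·175 + 20; 175 = 8·20 + 15; 20 = 1·15 + 5; 15 = 3·5 + 0), and 5 | 75.
Extended Euclid: 4185·(-1262) + 24565·(215) = 5. Scale by 15: m₀ = -18930.
General solution m = m₀ + 4913t; reducing mod 4913 gives m = 722 (and n = -123).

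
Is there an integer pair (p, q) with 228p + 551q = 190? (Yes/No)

Yes

By Bézout, 228p + 551q = 190 has integer solutions iff gcd(228, 551) | 190.
Euclid: 551 = 2·228 + 95; 228 = 2·95 + 38; 95 = 2·38 + 19; 38 = 2·19 + 0. gcd = 19; 190 mod 19 = 0. Yes.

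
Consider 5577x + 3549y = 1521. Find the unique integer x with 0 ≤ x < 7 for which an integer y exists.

6

Euclid: 5577 = 1·3549 + 2028; 3549 = 1·2028 + 1521; 2028 = 1·1521 + 507; 1521 = 3·507 + 0 → gcd = 507; 1521 = 507·3.
Back-substitution yields 5577·(2) + 3549·(-3) = 507, so one solution is x = 2·3 = 6, y = -3·3 = -9.
Solutions in x differ by 3549/507 = 7; the one in [0, 7) is 6 mod 7 = 6.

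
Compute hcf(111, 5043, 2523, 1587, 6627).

gcd(111, 5043): 5043 = 45·111 + 48; 111 = 2·48 + 15; 48 = 3·15 + 3; 15 = 5·3 + 0 → 3
gcd(3, 2523): 2523 = 841·3 + 0 → 3
gcd(3, 1587): 1587 = 529·3 + 0 → 3
gcd(3, 6627): 6627 = 2209·3 + 0 → 3

3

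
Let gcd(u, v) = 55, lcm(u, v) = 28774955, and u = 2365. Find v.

669185

Using uv = gcd(u,v)·lcm(u,v) = 55·28774955 = 1582622525, we get v = 1582622525/2365 = 669185.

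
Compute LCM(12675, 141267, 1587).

315735276675

12675 = 3 · 5² · 13²; 141267 = 3 · 7² · 31²; 1587 = 3 · 23²
lcm takes max exponent of each prime: 3 · 5² · 7² · 13² · 23² · 31² = 315735276675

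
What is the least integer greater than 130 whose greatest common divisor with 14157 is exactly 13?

169

gcd(a, 14157) = 13 forces 13 | a; write a = 13s. Then gcd(13s, 13·1089) = 13·gcd(s, 1089), so need gcd(s, 1089) = 1.
13s > 130 gives s ≥ 11. The least s ≥ 11 coprime to 1089 is 13, so a = 13·13 = 169.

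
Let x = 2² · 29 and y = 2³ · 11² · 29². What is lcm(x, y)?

max exponent per prime: 2³ · 11² · 29² = 814088

814088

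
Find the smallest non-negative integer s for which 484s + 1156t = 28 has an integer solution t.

Reduce mod 1156: 484s ≡ 28 (mod 1156). With g = gcd(484, 1156) = 4 dividing 28, divide through: 121s ≡ 7 (mod 289).
Since gcd(121, 289) = 1, s ≡ 7·(121)⁻¹ ≡ 12 (mod 289). Smallest non-negative: 12.

12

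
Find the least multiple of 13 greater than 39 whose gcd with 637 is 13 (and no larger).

52

Multiples of 13 above 39: 13·4, 13·5, … . Need the cofactor coprime to 637/13 = 49.
Checking s = 4, 5, … the first with gcd(s, 49) = 1 is s = 4, giving 52.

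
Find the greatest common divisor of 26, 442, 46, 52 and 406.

2

gcd(26, 442): 442 = 17·26 + 0 → 26
gcd(26, 46): 46 = 1·26 + 20; 26 = 1·20 + 6; 20 = 3·6 + 2; 6 = 3·2 + 0 → 2
gcd(2, 52): 52 = 26·2 + 0 → 2
gcd(2, 406): 406 = 203·2 + 0 → 2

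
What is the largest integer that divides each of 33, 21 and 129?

3

gcd(33, 21): 33 = 1·21 + 12; 21 = 1·12 + 9; 12 = 1·9 + 3; 9 = 3·3 + 0 → 3
gcd(3, 129): 129 = 43·3 + 0 → 3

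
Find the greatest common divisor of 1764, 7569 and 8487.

gcd(1764, 7569): 7569 = 4·1764 + 513; 1764 = 3·513 + 225; 513 = 2·225 + 63; 225 = 3·63 + 36; 63 = 1·36 + 27; 36 = 1·27 + 9; 27 = 3·9 + 0 → 9
gcd(9, 8487): 8487 = 943·9 + 0 → 9

9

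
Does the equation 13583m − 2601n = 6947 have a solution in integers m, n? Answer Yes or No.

gcd(13583, 2601): 13583 = 5·2601 + 578; 2601 = 4·578 + 289; 578 = 2·289 + 0 → 289
289 does not divide 6947, so a solution does not exist.

No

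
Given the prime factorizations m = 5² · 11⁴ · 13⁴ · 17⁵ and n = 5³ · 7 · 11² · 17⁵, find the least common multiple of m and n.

max exponent per prime: 5³ · 7 · 11⁴ · 13⁴ · 17⁵ = 519513466772174875

519513466772174875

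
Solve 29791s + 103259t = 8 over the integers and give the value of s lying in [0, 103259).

26339

Euclid: 103259 = 3·29791 + 13886; 29791 = 2·13886 + 2019; 13886 = 6·2019 + 1772; 2019 = 1·1772 + 247; 1772 = 7·247 + 43; 247 = 5·43 + 32; 43 = 1·32 + 11; 32 = 2·11 + 10; 11 = 1·10 + 1; 10 = 10·1 + 0 → gcd = 1; 8 = 1·8.
Back-substitution yields 29791·(-9615) + 103259·(2774) = 1, so one solution is s = -9615·8 = -76920, t = 2774·8 = 22192.
Solutions in s differ by 103259/1 = 103259; the one in [0, 103259) is -76920 mod 103259 = 26339.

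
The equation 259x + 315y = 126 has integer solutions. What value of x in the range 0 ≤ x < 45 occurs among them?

gcd(259, 315) = 7 (Euclid: 315 = 1·259 + 56; 259 = 4·56 + 35; 56 = 1·35 + 21; 35 = 1·21 + 14; 21 = 1·14 + 7; 14 = 2·7 + 0), and 7 | 126.
Extended Euclid: 259·(-17) + 315·(14) = 7. Scale by 18: x₀ = -306.
General solution x = x₀ + 45t; reducing mod 45 gives x = 9 (and y = -7).

9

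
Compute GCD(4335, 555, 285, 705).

gcd(4335, 555): 4335 = 7·555 + 450; 555 = 1·450 + 105; 450 = 4·105 + 30; 105 = 3·30 + 15; 30 = 2·15 + 0 → 15
gcd(15, 285): 285 = 19·15 + 0 → 15
gcd(15, 705): 705 = 47·15 + 0 → 15

15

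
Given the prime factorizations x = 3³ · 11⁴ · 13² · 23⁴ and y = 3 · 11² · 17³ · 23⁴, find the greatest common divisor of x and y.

101582283

min exponent per shared prime: 3 · 11² · 23⁴ = 101582283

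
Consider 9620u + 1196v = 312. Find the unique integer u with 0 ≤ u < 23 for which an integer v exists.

gcd(9620, 1196) = 52 (Euclid: 9620 = 8·1196 + 52; 1196 = 23·52 + 0), and 52 | 312.
Extended Euclid: 9620·(1) + 1196·(-8) = 52. Scale by 6: u₀ = 6.
General solution u = u₀ + 23t; reducing mod 23 gives u = 6 (and v = -48).

6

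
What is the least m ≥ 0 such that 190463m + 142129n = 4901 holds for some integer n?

203

Euclid: 190463 = 1·142129 + 48334; 142129 = 2·48334 + 45461; 48334 = 1·45461 + 2873; 45461 = 15·2873 + 2366; 2873 = 1·2366 + 507; 2366 = 4·507 + 338; 507 = 1·338 + 169; 338 = 2·169 + 0 → gcd = 169; 4901 = 169·29.
Back-substitution yields 190463·(297) + 142129·(-398) = 169, so one solution is m = 297·29 = 8613, n = -398·29 = -11542.
Solutions in m differ by 142129/169 = 841; the one in [0, 841) is 8613 mod 841 = 203.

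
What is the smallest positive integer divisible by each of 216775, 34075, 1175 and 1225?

lcm(216775, 34075) = 216775·34075/gcd = 7386608125/725 = 10188425
lcm(10188425, 1175) = 10188425·1175/gcd = 11971399375/1175 = 10188425
lcm(10188425, 1225) = 10188425·1225/gcd = 12480820625/25 = 499232825

499232825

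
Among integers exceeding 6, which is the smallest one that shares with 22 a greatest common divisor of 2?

Multiples of 2 above 6: 2·4, 2·5, … . Need the cofactor coprime to 22/2 = 11.
Checking s = 4, 5, … the first with gcd(s, 11) = 1 is s = 4, giving 8.

8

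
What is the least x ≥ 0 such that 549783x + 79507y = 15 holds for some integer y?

9201

Euclid: 549783 = 6·79507 + 72741; 79507 = 1·72741 + 6766; 72741 = 10·6766 + 5081; 6766 = 1·5081 + 1685; 5081 = 3·1685 + 26; 1685 = 64·26 + 21; 26 = 1·21 + 5; 21 = 4·5 + 1; 5 = 5·1 + 0 → gcd = 1; 15 = 1·15.
Back-substitution yields 549783·(-15288) + 79507·(105715) = 1, so one solution is x = -15288·15 = -229320, y = 105715·15 = 1585725.
Solutions in x differ by 79507/1 = 79507; the one in [0, 79507) is -229320 mod 79507 = 9201.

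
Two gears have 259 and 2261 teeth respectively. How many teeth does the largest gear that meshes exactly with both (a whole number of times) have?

Euclid: 2261 = 8·259 + 189; 259 = 1·189 + 70; 189 = 2·70 + 49; 70 = 1·49 + 21; 49 = 2·21 + 7; 21 = 3·7 + 0. Last nonzero remainder: 7.

7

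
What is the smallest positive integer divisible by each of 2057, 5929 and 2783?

2057 = 11² · 17; 5929 = 7² · 11²; 2783 = 11² · 23
lcm takes max exponent of each prime: 7² · 11² · 17 · 23 = 2318239

2318239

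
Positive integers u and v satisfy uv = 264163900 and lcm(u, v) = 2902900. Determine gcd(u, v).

From gcd × lcm = uv: gcd = 264163900 / 2902900 = 91.

91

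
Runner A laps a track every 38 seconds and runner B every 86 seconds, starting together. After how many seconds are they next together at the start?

38 = 2 · 19; 86 = 2 · 43
max exponents: 2 · 19 · 43 = 1634

1634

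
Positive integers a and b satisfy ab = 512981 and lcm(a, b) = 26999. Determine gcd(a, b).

From gcd × lcm = ab: gcd = 512981 / 26999 = 19.

19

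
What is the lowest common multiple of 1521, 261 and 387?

1896687

lcm(1521, 261) = 1521·261/gcd = 396981/9 = 44109
lcm(44109, 387) = 44109·387/gcd = 17070183/9 = 1896687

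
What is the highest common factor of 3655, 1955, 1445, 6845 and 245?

gcd(3655, 1955): 3655 = 1·1955 + 1700; 1955 = 1·1700 + 255; 1700 = 6·255 + 170; 255 = 1·170 + 85; 170 = 2·85 + 0 → 85
gcd(85, 1445): 1445 = 17·85 + 0 → 85
gcd(85, 6845): 6845 = 80·85 + 45; 85 = 1·45 + 40; 45 = 1·40 + 5; 40 = 8·5 + 0 → 5
gcd(5, 245): 245 = 49·5 + 0 → 5

5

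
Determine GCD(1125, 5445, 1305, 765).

45

1125 = 3² · 5³; 5445 = 3² · 5 · 11²; 1305 = 3² · 5 · 29; 765 = 3² · 5 · 17
gcd takes min exponent of each prime: 3² · 5 = 45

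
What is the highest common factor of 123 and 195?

123 = 3 · 41
195 = 3 · 5 · 13
Common: 3 = 3

3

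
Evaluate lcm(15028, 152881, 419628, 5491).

54829853364

15028 = 2² · 13 · 17²; 152881 = 17² · 23²; 419628 = 2² · 3 · 11² · 17²; 5491 = 17² · 19
lcm takes max exponent of each prime: 2² · 3 · 11² · 13 · 17² · 19 · 23² = 54829853364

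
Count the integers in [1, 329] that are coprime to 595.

595 = 5·7·17. Inclusion–exclusion on these primes:
329 − ⌊329/5⌋ − ⌊329/7⌋ − ⌊329/17⌋ + ⌊329/35⌋ + ⌊329/85⌋ + ⌊329/119⌋ − ⌊329/595⌋ = 212

212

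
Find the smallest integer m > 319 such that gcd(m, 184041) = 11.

Multiples of 11 above 319: 11·30, 11·31, … . Need the cofactor coprime to 184041/11 = 16731.
Checking s = 30, 31, … the first with gcd(s, 16731) = 1 is s = 31, giving 341.

341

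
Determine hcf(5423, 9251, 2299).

5423 = 11 · 17 · 29; 9251 = 11 · 29²; 2299 = 11² · 19
gcd takes min exponent of each prime: 11 = 11

11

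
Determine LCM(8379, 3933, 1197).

192717

lcm(8379, 3933) = 8379·3933/gcd = 32954607/171 = 192717
lcm(192717, 1197) = 192717·1197/gcd = 230682249/1197 = 192717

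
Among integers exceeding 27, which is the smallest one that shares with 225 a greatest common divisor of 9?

36

Multiples of 9 above 27: 9·4, 9·5, … . Need the cofactor coprime to 225/9 = 25.
Checking s = 4, 5, … the first with gcd(s, 25) = 1 is s = 4, giving 36.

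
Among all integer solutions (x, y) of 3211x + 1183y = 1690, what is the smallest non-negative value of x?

Euclid: 3211 = 2·1183 + 845; 1183 = 1·845 + 338; 845 = 2·338 + 169; 338 = 2·169 + 0 → gcd = 169; 1690 = 169·10.
Back-substitution yields 3211·(3) + 1183·(-8) = 169, so one solution is x = 3·10 = 30, y = -8·10 = -80.
Solutions in x differ by 1183/169 = 7; the one in [0, 7) is 30 mod 7 = 2.

2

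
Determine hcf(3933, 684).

171

Euclid: 3933 = 5·684 + 513; 684 = 1·513 + 171; 513 = 3·171 + 0. Last nonzero remainder: 171.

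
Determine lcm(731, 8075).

347225

731 = 17 · 43; 8075 = 5² · 17 · 19
max exponents: 5² · 17 · 19 · 43 = 347225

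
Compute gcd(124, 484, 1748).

4

gcd(124, 484): 484 = 3·124 + 112; 124 = 1·112 + 12; 112 = 9·12 + 4; 12 = 3·4 + 0 → 4
gcd(4, 1748): 1748 = 437·4 + 0 → 4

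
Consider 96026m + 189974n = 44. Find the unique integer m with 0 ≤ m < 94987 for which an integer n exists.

30352

Euclid: 189974 = 1·96026 + 93948; 96026 = 1·93948 + 2078; 93948 = 45·2078 + 438; 2078 = 4·438 + 326; 438 = 1·326 + 112; 326 = 2·112 + 102; 112 = 1·102 + 10; 102 = 10·10 + 2; 10 = 5·2 + 0 → gcd = 2; 44 = 2·22.
Back-substitution yields 96026·(18650) + 189974·(-9427) = 2, so one solution is m = 18650·22 = 410300, n = -9427·22 = -207394.
Solutions in m differ by 189974/2 = 94987; the one in [0, 94987) is 410300 mod 94987 = 30352.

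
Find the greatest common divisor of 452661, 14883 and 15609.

gcd(452661, 14883): 452661 = 30·14883 + 6171; 14883 = 2·6171 + 2541; 6171 = 2·2541 + 1089; 2541 = 2·1089 + 363; 1089 = 3·363 + 0 → 363
gcd(363, 15609): 15609 = 43·363 + 0 → 363

363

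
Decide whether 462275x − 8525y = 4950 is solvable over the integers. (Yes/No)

Yes

gcd(462275, 8525): 462275 = 54·8525 + 1925; 8525 = 4·1925 + 825; 1925 = 2·825 + 275; 825 = 3·275 + 0 → 275
275 divides 4950, so a solution exists.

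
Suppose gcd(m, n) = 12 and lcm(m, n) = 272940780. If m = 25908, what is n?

m·n = gcd·lcm = 12·272940780 = 3275289360, so n = 3275289360/25908 = 126420.

126420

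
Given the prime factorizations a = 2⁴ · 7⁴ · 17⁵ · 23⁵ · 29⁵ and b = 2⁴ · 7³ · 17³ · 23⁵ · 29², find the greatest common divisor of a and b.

145947292504073872

min exponent per shared prime: 2⁴ · 7³ · 17³ · 23⁵ · 29² = 145947292504073872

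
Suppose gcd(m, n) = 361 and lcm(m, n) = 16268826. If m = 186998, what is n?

m·n = gcd·lcm = 361·16268826 = 5873046186, so n = 5873046186/186998 = 31407.

31407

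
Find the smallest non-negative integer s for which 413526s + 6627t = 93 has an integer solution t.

gcd(413526, 6627) = 3 (Euclid: 413526 = 62·6627 + 2652; 6627 = 2·2652 + 1323; 2652 = 2·1323 + 6; 1323 = 220·6 + 3; 6 = 2·3 + 0), and 3 | 93.
Extended Euclid: 413526·(-1102) + 6627·(68765) = 3. Scale by 31: s₀ = -34162.
General solution s = s₀ + 2209k; reducing mod 2209 gives s = 1182 (and t = -73757).

1182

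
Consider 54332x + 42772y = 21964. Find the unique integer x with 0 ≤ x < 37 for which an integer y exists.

Euclid: 54332 = 1·42772 + 11560; 42772 = 3·11560 + 8092; 11560 = 1·8092 + 3468; 8092 = 2·3468 + 1156; 3468 = 3·1156 + 0 → gcd = 1156; 21964 = 1156·19.
Back-substitution yields 54332·(-11) + 42772·(14) = 1156, so one solution is x = -11·19 = -209, y = 14·19 = 266.
Solutions in x differ by 42772/1156 = 37; the one in [0, 37) is -209 mod 37 = 13.

13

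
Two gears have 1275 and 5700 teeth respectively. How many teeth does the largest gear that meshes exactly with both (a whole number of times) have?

75

1275 = 3 · 5² · 17
5700 = 2² · 3 · 5² · 19
Common: 3 · 5² = 75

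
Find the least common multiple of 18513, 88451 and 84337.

32638419

lcm(18513, 88451) = 18513·88451/gcd = 1637493363/2057 = 796059
lcm(796059, 84337) = 796059·84337/gcd = 67137227883/2057 = 32638419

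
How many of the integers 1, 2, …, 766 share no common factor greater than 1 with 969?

Prime factors of 969: 3, 17, 19. Count integers ≤ 766 divisible by none of them.
By inclusion–exclusion: 766 − ⌊766/3⌋ − ⌊766/17⌋ − ⌊766/19⌋ + ⌊766/51⌋ + ⌊766/57⌋ + ⌊766/323⌋ − ⌊766/969⌋ = 456.

456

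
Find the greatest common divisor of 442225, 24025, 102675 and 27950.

442225 = 5² · 7² · 19²; 24025 = 5² · 31²; 102675 = 3 · 5² · 37²; 27950 = 2 · 5² · 13 · 43
gcd takes min exponent of each prime: 5² = 25

25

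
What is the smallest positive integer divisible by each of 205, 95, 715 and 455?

3898895

205 = 5 · 41; 95 = 5 · 19; 715 = 5 · 11 · 13; 455 = 5 · 7 · 13
lcm takes max exponent of each prime: 5 · 7 · 11 · 13 · 19 · 41 = 3898895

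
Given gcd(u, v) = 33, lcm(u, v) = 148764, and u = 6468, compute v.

759

Using uv = gcd(u,v)·lcm(u,v) = 33·148764 = 4909212, we get v = 4909212/6468 = 759.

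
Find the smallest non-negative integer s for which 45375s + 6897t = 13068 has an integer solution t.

Euclid: 45375 = 6·6897 + 3993; 6897 = 1·3993 + 2904; 3993 = 1·2904 + 1089; 2904 = 2·1089 + 726; 1089 = 1·726 + 363; 726 = 2·363 + 0 → gcd = 363; 13068 = 363·36.
Back-substitution yields 45375·(7) + 6897·(-46) = 363, so one solution is s = 7·36 = 252, t = -46·36 = -1656.
Solutions in s differ by 6897/363 = 19; the one in [0, 19) is 252 mod 19 = 5.

5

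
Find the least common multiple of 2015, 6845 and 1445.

2015 = 5 · 13 · 31; 6845 = 5 · 37²; 1445 = 5 · 17²
lcm takes max exponent of each prime: 5 · 13 · 17² · 31 · 37² = 797216615

797216615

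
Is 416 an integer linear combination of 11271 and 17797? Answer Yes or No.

By Bézout, 11271m − 17797n = 416 has integer solutions iff gcd(11271, 17797) | 416.
Euclid: 17797 = 1·11271 + 6526; 11271 = 1·6526 + 4745; 6526 = 1·4745 + 1781; 4745 = 2·1781 + 1183; 1781 = 1·1183 + 598; 1183 = 1·598 + 585; 598 = 1·585 + 13; 585 = 45·13 + 0. gcd = 13; 416 mod 13 = 0. Yes.

Yes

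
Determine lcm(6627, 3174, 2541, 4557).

lcm(6627, 3174) = 6627·3174/gcd = 21034098/3 = 7011366
lcm(7011366, 2541) = 7011366·2541/gcd = 17815881006/3 = 5938627002
lcm(5938627002, 4557) = 5938627002·4557/gcd = 27062323248114/21 = 1288682059434

1288682059434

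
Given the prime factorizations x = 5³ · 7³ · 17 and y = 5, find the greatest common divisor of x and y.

5

min exponent per shared prime: 5 = 5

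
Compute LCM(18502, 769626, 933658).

18502 = 2 · 11 · 29²; 769626 = 2 · 3² · 11 · 13² · 23; 933658 = 2 · 11 · 31 · 37²
lcm takes max exponent of each prime: 2 · 3² · 11 · 13² · 23 · 29² · 31 · 37² = 27468874721574

27468874721574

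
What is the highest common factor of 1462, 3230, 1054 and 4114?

34

gcd(1462, 3230): 3230 = 2·1462 + 306; 1462 = 4·306 + 238; 306 = 1·238 + 68; 238 = 3·68 + 34; 68 = 2·34 + 0 → 34
gcd(34, 1054): 1054 = 31·34 + 0 → 34
gcd(34, 4114): 4114 = 121·34 + 0 → 34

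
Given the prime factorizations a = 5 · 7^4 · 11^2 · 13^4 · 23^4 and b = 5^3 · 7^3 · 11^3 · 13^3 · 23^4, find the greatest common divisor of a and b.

127582437637655

min exponent per shared prime: 5 · 7^3 · 11^2 · 13^3 · 23^4 = 127582437637655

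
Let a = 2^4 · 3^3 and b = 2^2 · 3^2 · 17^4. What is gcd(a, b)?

36

min exponent per shared prime: 2^2 · 3^2 = 36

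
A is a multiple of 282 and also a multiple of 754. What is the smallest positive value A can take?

gcd first: 754 = 2·282 + 190; 282 = 1·190 + 92; 190 = 2·92 + 6; 92 = 15·6 + 2; 6 = 3·2 + 0 → gcd = 2
lcm = 282·754/gcd = 212628/2 = 106314

106314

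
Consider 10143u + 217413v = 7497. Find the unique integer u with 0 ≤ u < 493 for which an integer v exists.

408

Euclid: 217413 = 21·10143 + 4410; 10143 = 2·4410 + 1323; 4410 = 3·1323 + 441; 1323 = 3·441 + 0 → gcd = 441; 7497 = 441·17.
Back-substitution yields 10143·(-150) + 217413·(7) = 441, so one solution is u = -150·17 = -2550, v = 7·17 = 119.
Solutions in u differ by 217413/441 = 493; the one in [0, 493) is -2550 mod 493 = 408.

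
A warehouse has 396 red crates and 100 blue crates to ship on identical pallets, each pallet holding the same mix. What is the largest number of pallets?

4

Euclid: 396 = 3·100 + 96; 100 = 1·96 + 4; 96 = 24·4 + 0. Last nonzero remainder: 4.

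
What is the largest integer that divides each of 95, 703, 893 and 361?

19

95 = 5 · 19; 703 = 19 · 37; 893 = 19 · 47; 361 = 19²
gcd takes min exponent of each prime: 19 = 19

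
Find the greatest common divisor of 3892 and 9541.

Euclid: 9541 = 2·3892 + 1757; 3892 = 2·1757 + 378; 1757 = 4·378 + 245; 378 = 1·245 + 133; 245 = 1·133 + 112; 133 = 1·112 + 21; 112 = 5·21 + 7; 21 = 3·7 + 0. Last nonzero remainder: 7.

7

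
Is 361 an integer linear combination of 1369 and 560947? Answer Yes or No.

Yes

By Bézout, 1369p + 560947q = 361 has integer solutions iff gcd(1369, 560947) | 361.
Euclid: 560947 = 409·1369 + 1026; 1369 = 1·1026 + 343; 1026 = 2·343 + 340; 343 = 1·340 + 3; 340 = 113·3 + 1; 3 = 3·1 + 0. gcd = 1; 361 mod 1 = 0. Yes.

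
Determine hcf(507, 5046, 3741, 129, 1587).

gcd(507, 5046): 5046 = 9·507 + 483; 507 = 1·483 + 24; 483 = 20·24 + 3; 24 = 8·3 + 0 → 3
gcd(3, 3741): 3741 = 1247·3 + 0 → 3
gcd(3, 129): 129 = 43·3 + 0 → 3
gcd(3, 1587): 1587 = 529·3 + 0 → 3

3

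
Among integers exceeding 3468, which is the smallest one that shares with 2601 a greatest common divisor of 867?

4335

2601 = 867·3. Any a with gcd(a, 2601) = 867 is a multiple of 867, say 867s, with s coprime to 3.
Need s > 3468/867, so s ≥ 5. First s ≥ 5 with gcd(s, 3) = 1 is s = 5. Thus a = 867·5 = 4335.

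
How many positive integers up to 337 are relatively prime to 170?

170 = 2·5·17. Inclusion–exclusion on these primes:
337 − ⌊337/2⌋ − ⌊337/5⌋ − ⌊337/17⌋ + ⌊337/10⌋ + ⌊337/34⌋ + ⌊337/85⌋ − ⌊337/170⌋ = 127

127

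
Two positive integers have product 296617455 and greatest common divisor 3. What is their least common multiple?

gcd·lcm = product, so lcm = 296617455/3 = 98872485.

98872485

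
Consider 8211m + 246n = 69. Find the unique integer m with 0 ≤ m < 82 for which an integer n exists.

51

Reduce mod 246: 8211m ≡ 69 (mod 246). With g = gcd(8211, 246) = 3 dividing 69, divide through: 2737m ≡ 23 (mod 82).
Since gcd(2737, 82) = 1, m ≡ 23·(2737)⁻¹ ≡ 51 (mod 82). Smallest non-negative: 51.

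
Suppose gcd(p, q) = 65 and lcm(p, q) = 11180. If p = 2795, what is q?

p·q = gcd·lcm = 65·11180 = 726700, so q = 726700/2795 = 260.

260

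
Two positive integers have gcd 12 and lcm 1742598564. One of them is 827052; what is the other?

25284

p·q = gcd·lcm = 12·1742598564 = 20911182768, so q = 20911182768/827052 = 25284.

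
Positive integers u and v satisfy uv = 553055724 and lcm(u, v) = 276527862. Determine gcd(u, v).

2

gcd·lcm = product, so gcd = 553055724/276527862 = 2.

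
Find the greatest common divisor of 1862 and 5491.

19

Euclid: 5491 = 2·1862 + 1767; 1862 = 1·1767 + 95; 1767 = 18·95 + 57; 95 = 1·57 + 38; 57 = 1·38 + 19; 38 = 2·19 + 0. Last nonzero remainder: 19.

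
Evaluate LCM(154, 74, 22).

154 = 2 · 7 · 11; 74 = 2 · 37; 22 = 2 · 11
lcm takes max exponent of each prime: 2 · 7 · 11 · 37 = 5698

5698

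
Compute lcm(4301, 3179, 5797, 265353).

3216343713

lcm(4301, 3179) = 4301·3179/gcd = 13672879/187 = 73117
lcm(73117, 5797) = 73117·5797/gcd = 423859249/187 = 2266627
lcm(2266627, 265353) = 2266627·265353/gcd = 601456274331/187 = 3216343713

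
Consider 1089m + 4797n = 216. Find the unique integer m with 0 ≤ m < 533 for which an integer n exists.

Reduce mod 4797: 1089m ≡ 216 (mod 4797). With g = gcd(1089, 4797) = 9 dividing 216, divide through: 121m ≡ 24 (mod 533).
Since gcd(121, 533) = 1, m ≡ 24·(121)⁻¹ ≡ 357 (mod 533). Smallest non-negative: 357.

357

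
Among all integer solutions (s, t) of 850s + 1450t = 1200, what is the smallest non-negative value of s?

27

gcd(850, 1450) = 50 (Euclid: 1450 = 1·850 + 600; 850 = 1·600 + 250; 600 = 2·250 + 100; 250 = 2·100 + 50; 100 = 2·50 + 0), and 50 | 1200.
Extended Euclid: 850·(12) + 1450·(-7) = 50. Scale by 24: s₀ = 288.
General solution s = s₀ + 29k; reducing mod 29 gives s = 27 (and t = -15).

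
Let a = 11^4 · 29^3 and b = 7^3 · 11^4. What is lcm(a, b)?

122478216707

max exponent per prime: 7^3 · 11^4 · 29^3 = 122478216707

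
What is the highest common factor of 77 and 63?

Euclid: 77 = 1·63 + 14; 63 = 4·14 + 7; 14 = 2·7 + 0. Last nonzero remainder: 7.

7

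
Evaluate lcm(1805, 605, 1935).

84522735

1805 = 5 · 19²; 605 = 5 · 11²; 1935 = 3² · 5 · 43
lcm takes max exponent of each prime: 3² · 5 · 11² · 19² · 43 = 84522735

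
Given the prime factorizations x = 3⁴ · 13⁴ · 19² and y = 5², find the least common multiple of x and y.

max exponent per prime: 3⁴ · 5² · 13⁴ · 19² = 20878805025

20878805025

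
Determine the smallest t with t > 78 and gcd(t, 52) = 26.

gcd(t, 52) = 26 forces 26 | t; write t = 26s. Then gcd(26s, 26·2) = 26·gcd(s, 2), so need gcd(s, 2) = 1.
26s > 78 gives s ≥ 4. The least s ≥ 4 coprime to 2 is 5, so t = 26·5 = 130.

130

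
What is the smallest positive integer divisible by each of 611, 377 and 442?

602446

611 = 13 · 47; 377 = 13 · 29; 442 = 2 · 13 · 17
lcm takes max exponent of each prime: 2 · 13 · 17 · 29 · 47 = 602446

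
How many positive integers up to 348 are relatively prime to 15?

186

Prime factors of 15: 3, 5. Count integers ≤ 348 divisible by none of them.
By inclusion–exclusion: 348 − ⌊348/3⌋ − ⌊348/5⌋ + ⌊348/15⌋ = 186.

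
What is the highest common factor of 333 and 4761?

333 = 3² · 37
4761 = 3² · 23²
Common: 3² = 9

9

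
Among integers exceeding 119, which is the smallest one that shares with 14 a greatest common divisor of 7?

133

Multiples of 7 above 119: 7·18, 7·19, … . Need the cofactor coprime to 14/7 = 2.
Checking s = 18, 19, … the first with gcd(s, 2) = 1 is s = 19, giving 133.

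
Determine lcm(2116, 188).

gcd first: 2116 = 11·188 + 48; 188 = 3·48 + 44; 48 = 1·44 + 4; 44 = 11·4 + 0 → gcd = 4
lcm = 2116·188/gcd = 397808/4 = 99452

99452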